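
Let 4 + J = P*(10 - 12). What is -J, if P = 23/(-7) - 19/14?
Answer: -37/7 ≈ -5.2857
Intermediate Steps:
P = -65/14 (P = 23*(-⅐) - 19*1/14 = -23/7 - 19/14 = -65/14 ≈ -4.6429)
J = 37/7 (J = -4 - 65*(10 - 12)/14 = -4 - 65/14*(-2) = -4 + 65/7 = 37/7 ≈ 5.2857)
-J = -1*37/7 = -37/7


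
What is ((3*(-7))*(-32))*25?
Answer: 16800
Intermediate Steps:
((3*(-7))*(-32))*25 = -21*(-32)*25 = 672*25 = 16800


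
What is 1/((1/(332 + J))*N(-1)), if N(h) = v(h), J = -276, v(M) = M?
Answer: -56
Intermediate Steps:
N(h) = h
1/((1/(332 + J))*N(-1)) = 1/(1/(332 - 276)*(-1)) = -1/1/56 = -1/(1/56) = 56*(-1) = -56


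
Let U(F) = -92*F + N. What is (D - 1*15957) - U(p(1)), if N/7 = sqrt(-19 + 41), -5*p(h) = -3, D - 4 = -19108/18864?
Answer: -374894009/23580 - 7*sqrt(22) ≈ -15932.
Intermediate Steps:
D = 14087/4716 (D = 4 - 19108/18864 = 4 - 19108*1/18864 = 4 - 4777/4716 = 14087/4716 ≈ 2.9871)
p(h) = 3/5 (p(h) = -1/5*(-3) = 3/5)
N = 7*sqrt(22) (N = 7*sqrt(-19 + 41) = 7*sqrt(22) ≈ 32.833)
U(F) = -92*F + 7*sqrt(22)
(D - 1*15957) - U(p(1)) = (14087/4716 - 1*15957) - (-92*3/5 + 7*sqrt(22)) = (14087/4716 - 15957) - (-276/5 + 7*sqrt(22)) = -75239125/4716 + (276/5 - 7*sqrt(22)) = -374894009/23580 - 7*sqrt(22)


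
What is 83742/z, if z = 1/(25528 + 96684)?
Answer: 10234277304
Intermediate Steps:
z = 1/122212 ≈ 8.1825e-6
83742/z = 83742/(1/122212) = 83742*122212 = 10234277304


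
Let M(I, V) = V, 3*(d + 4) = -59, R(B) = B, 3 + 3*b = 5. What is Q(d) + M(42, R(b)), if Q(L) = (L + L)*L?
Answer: 10088/9 ≈ 1120.9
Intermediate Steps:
b = 2/3 (b = -1 + (1/3)*5 = -1 + 5/3 = 2/3 ≈ 0.66667)
d = -71/3 (d = -4 + (1/3)*(-59) = -4 - 59/3 = -71/3 ≈ -23.667)
Q(L) = 2*L**2 (Q(L) = (2*L)*L = 2*L**2)
Q(d) + M(42, R(b)) = 2*(-71/3)**2 + 2/3 = 2*(5041/9) + 2/3 = 10082/9 + 2/3 = 10088/9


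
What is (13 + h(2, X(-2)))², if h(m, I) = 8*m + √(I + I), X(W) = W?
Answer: 837 + 116*I ≈ 837.0 + 116.0*I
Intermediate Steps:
h(m, I) = 8*m + √2*√I (h(m, I) = 8*m + √(2*I) = 8*m + √2*√I)
(13 + h(2, X(-2)))² = (13 + (8*2 + √2*√(-2)))² = (13 + (16 + √2*(I*√2)))² = (13 + (16 + 2*I))² = (29 + 2*I)²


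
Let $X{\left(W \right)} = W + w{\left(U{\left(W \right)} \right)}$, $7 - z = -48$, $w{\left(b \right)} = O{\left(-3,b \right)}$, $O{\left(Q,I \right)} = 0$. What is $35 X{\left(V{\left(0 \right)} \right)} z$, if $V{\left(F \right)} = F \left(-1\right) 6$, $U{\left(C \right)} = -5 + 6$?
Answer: $0$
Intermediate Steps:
$U{\left(C \right)} = 1$
$V{\left(F \right)} = - 6 F$ ($V{\left(F \right)} = - F 6 = - 6 F$)
$w{\left(b \right)} = 0$
$z = 55$ ($z = 7 - -48 = 7 + 48 = 55$)
$X{\left(W \right)} = W$ ($X{\left(W \right)} = W + 0 = W$)
$35 X{\left(V{\left(0 \right)} \right)} z = 35 \left(\left(-6\right) 0\right) 55 = 35 \cdot 0 \cdot 55 = 0 \cdot 55 = 0$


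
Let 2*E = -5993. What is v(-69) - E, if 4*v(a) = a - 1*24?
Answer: 11893/4 ≈ 2973.3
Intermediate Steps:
E = -5993/2 (E = (1/2)*(-5993) = -5993/2 ≈ -2996.5)
v(a) = -6 + a/4 (v(a) = (a - 1*24)/4 = (a - 24)/4 = (-24 + a)/4 = -6 + a/4)
v(-69) - E = (-6 + (1/4)*(-69)) - 1*(-5993/2) = (-6 - 69/4) + 5993/2 = -93/4 + 5993/2 = 11893/4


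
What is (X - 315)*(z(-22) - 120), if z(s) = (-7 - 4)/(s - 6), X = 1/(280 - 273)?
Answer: 1845299/49 ≈ 37659.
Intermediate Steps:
X = ⅐ (X = 1/7 = ⅐ ≈ 0.14286)
z(s) = -11/(-6 + s)
(X - 315)*(z(-22) - 120) = (⅐ - 315)*(-11/(-6 - 22) - 120) = -2204*(-11/(-28) - 120)/7 = -2204*(-11*(-1/28) - 120)/7 = -2204*(11/28 - 120)/7 = -2204/7*(-3349/28) = 1845299/49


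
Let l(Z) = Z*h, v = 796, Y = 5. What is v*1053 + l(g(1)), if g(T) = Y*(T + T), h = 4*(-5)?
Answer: 837988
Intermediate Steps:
h = -20
g(T) = 10*T (g(T) = 5*(T + T) = 5*(2*T) = 10*T)
l(Z) = -20*Z (l(Z) = Z*(-20) = -20*Z)
v*1053 + l(g(1)) = 796*1053 - 200 = 838188 - 20*10 = 838188 - 200 = 837988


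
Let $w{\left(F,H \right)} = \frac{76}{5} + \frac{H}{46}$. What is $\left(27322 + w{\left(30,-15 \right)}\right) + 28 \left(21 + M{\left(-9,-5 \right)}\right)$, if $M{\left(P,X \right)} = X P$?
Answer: $\frac{6712521}{230} \approx 29185.0$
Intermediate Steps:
$M{\left(P,X \right)} = P X$
$w{\left(F,H \right)} = \frac{76}{5} + \frac{H}{46}$ ($w{\left(F,H \right)} = 76 \cdot \frac{1}{5} + H \frac{1}{46} = \frac{76}{5} + \frac{H}{46}$)
$\left(27322 + w{\left(30,-15 \right)}\right) + 28 \left(21 + M{\left(-9,-5 \right)}\right) = \left(27322 + \left(\frac{76}{5} + \frac{1}{46} \left(-15\right)\right)\right) + 28 \left(21 - -45\right) = \left(27322 + \left(\frac{76}{5} - \frac{15}{46}\right)\right) + 28 \left(21 + 45\right) = \left(27322 + \frac{3421}{230}\right) + 28 \cdot 66 = \frac{6287481}{230} + 1848 = \frac{6712521}{230}$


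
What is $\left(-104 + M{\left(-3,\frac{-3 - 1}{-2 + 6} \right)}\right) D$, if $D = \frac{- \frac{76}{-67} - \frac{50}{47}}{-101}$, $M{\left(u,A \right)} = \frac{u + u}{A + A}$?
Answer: $\frac{222}{3149} \approx 0.070499$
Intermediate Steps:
$M{\left(u,A \right)} = \frac{u}{A}$ ($M{\left(u,A \right)} = \frac{2 u}{2 A} = 2 u \frac{1}{2 A} = \frac{u}{A}$)
$D = - \frac{222}{318049}$ ($D = \left(\left(-76\right) \left(- \frac{1}{67}\right) - \frac{50}{47}\right) \left(- \frac{1}{101}\right) = \left(\frac{76}{67} - \frac{50}{47}\right) \left(- \frac{1}{101}\right) = \frac{222}{3149} \left(- \frac{1}{101}\right) = - \frac{222}{318049} \approx -0.00069801$)
$\left(-104 + M{\left(-3,\frac{-3 - 1}{-2 + 6} \right)}\right) D = \left(-104 - \frac{3}{\left(-3 - 1\right) \frac{1}{-2 + 6}}\right) \left(- \frac{222}{318049}\right) = \left(-104 - \frac{3}{\left(-4\right) \frac{1}{4}}\right) \left(- \frac{222}{318049}\right) = \left(-104 - \frac{3}{-1}\right) \left(- \frac{222}{318049}\right) = \left(-104 - -3\right) \left(- \frac{222}{318049}\right) = \left(-104 + 3\right) \left(- \frac{222}{318049}\right) = \left(-101\right) \left(- \frac{222}{318049}\right) = \frac{222}{3149}$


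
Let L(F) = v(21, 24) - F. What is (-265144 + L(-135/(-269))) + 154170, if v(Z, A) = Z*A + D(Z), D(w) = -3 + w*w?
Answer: -29598743/269 ≈ -1.1003e+5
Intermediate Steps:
D(w) = -3 + w²
v(Z, A) = -3 + Z² + A*Z (v(Z, A) = Z*A + (-3 + Z²) = A*Z + (-3 + Z²) = -3 + Z² + A*Z)
L(F) = 942 - F (L(F) = (-3 + 21² + 24*21) - F = (-3 + 441 + 504) - F = 942 - F)
(-265144 + L(-135/(-269))) + 154170 = (-265144 + (942 - (-135)/(-269))) + 154170 = (-265144 + (942 - (-135)*(-1)/269)) + 154170 = (-265144 + (942 - 1*135/269)) + 154170 = (-265144 + (942 - 135/269)) + 154170 = (-265144 + 253263/269) + 154170 = -71070473/269 + 154170 = -29598743/269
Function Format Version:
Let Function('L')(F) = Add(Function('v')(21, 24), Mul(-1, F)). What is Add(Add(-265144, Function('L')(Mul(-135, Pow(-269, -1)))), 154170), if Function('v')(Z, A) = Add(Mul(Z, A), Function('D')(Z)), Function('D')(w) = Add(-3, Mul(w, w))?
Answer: Rational(-29598743, 269) ≈ -1.1003e+5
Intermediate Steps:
Function('D')(w) = Add(-3, Pow(w, 2))
Function('v')(Z, A) = Add(-3, Pow(Z, 2), Mul(A, Z)) (Function('v')(Z, A) = Add(Mul(Z, A), Add(-3, Pow(Z, 2))) = Add(Mul(A, Z), Add(-3, Pow(Z, 2))) = Add(-3, Pow(Z, 2), Mul(A, Z)))
Function('L')(F) = Add(942, Mul(-1, F)) (Function('L')(F) = Add(Add(-3, Pow(21, 2), Mul(24, 21)), Mul(-1, F)) = Add(Add(-3, 441, 504), Mul(-1, F)) = Add(942, Mul(-1, F)))
Add(Add(-265144, Function('L')(Mul(-135, Pow(-269, -1)))), 154170) = Add(Add(-265144, Add(942, Mul(-1, Mul(-135, Pow(-269, -1))))), 154170) = Add(Add(-265144, Add(942, Mul(-1, Mul(-135, Rational(-1, 269))))), 154170) = Add(Add(-265144, Add(942, Mul(-1, Rational(135, 269)))), 154170) = Add(Add(-265144, Add(942, Rational(-135, 269))), 154170) = Add(Add(-265144, Rational(253263, 269)), 154170) = Add(Rational(-71070473, 269), 154170) = Rational(-29598743, 269)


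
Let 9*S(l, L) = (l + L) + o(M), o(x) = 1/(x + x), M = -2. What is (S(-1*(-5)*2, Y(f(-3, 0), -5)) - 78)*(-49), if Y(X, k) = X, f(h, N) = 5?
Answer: 134701/36 ≈ 3741.7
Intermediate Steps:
o(x) = 1/(2*x)
S(l, L) = -1/36 + L/9 + l/9 (S(l, L) = ((l + L) + (½)/(-2))/9 = ((L + l) + (½)*(-½))/9 = ((L + l) - ¼)/9 = (-¼ + L + l)/9 = -1/36 + L/9 + l/9)
(S(-1*(-5)*2, Y(f(-3, 0), -5)) - 78)*(-49) = ((-1/36 + (⅑)*5 + (-1*(-5)*2)/9) - 78)*(-49) = ((-1/36 + 5/9 + (5*2)/9) - 78)*(-49) = ((-1/36 + 5/9 + (⅑)*10) - 78)*(-49) = ((-1/36 + 5/9 + 10/9) - 78)*(-49) = (59/36 - 78)*(-49) = -2749/36*(-49) = 134701/36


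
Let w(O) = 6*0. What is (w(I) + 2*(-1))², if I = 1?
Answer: 4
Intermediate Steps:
w(O) = 0
(w(I) + 2*(-1))² = (0 + 2*(-1))² = (0 - 2)² = (-2)² = 4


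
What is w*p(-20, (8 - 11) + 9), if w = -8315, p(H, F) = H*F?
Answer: 997800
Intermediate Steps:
p(H, F) = F*H
w*p(-20, (8 - 11) + 9) = -8315*((8 - 11) + 9)*(-20) = -8315*(-3 + 9)*(-20) = -49890*(-20) = -8315*(-120) = 997800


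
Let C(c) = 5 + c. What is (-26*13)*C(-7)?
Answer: 676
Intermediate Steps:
(-26*13)*C(-7) = (-26*13)*(5 - 7) = -338*(-2) = 676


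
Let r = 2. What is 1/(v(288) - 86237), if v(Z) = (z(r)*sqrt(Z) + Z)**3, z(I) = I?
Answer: 24796963/542898589728457 - 5999616*sqrt(2)/542898589728457 ≈ 3.0047e-8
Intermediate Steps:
v(Z) = (Z + 2*sqrt(Z))**3 (v(Z) = (2*sqrt(Z) + Z)**3 = (Z + 2*sqrt(Z))**3)
1/(v(288) - 86237) = 1/((288 + 2*sqrt(288))**3 - 86237) = 1/((288 + 2*(12*sqrt(2)))**3 - 86237) = 1/((288 + 24*sqrt(2))**3 - 86237) = 1/(-86237 + (288 + 24*sqrt(2))**3)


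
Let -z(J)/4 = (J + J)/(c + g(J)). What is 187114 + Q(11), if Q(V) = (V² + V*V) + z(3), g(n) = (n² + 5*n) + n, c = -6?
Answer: 1311484/7 ≈ 1.8735e+5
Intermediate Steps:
g(n) = n² + 6*n
z(J) = -8*J/(-6 + J*(6 + J)) (z(J) = -4*(J + J)/(-6 + J*(6 + J)) = -4*2*J/(-6 + J*(6 + J)) = -8*J/(-6 + J*(6 + J)))
Q(V) = -8/7 + 2*V² (Q(V) = (V² + V*V) - 8*3/(-6 + 3*(6 + 3)) = (V² + V²) - 8*3/(-6 + 3*9) = 2*V² - 8*3/(-6 + 27) = 2*V² - 8*3/21 = 2*V² - 8*3*1/21 = 2*V² - 8/7 = -8/7 + 2*V²)
187114 + Q(11) = 187114 + (-8/7 + 2*11²) = 187114 + (-8/7 + 2*121) = 187114 + (-8/7 + 242) = 187114 + 1686/7 = 1311484/7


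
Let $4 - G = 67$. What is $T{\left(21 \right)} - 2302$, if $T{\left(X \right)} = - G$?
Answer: $-2239$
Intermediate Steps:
$G = -63$ ($G = 4 - 67 = -63$)
$T{\left(X \right)} = 63$ ($T{\left(X \right)} = \left(-1\right) \left(-63\right) = 63$)
$T{\left(21 \right)} - 2302 = 63 - 2302 = -2239$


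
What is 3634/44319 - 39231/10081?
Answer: -1267345/332673 ≈ -3.8096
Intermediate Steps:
3634/44319 - 39231/10081 = 3634*(1/44319) - 39231*1/10081 = 46/561 - 39231/10081 = -1267345/332673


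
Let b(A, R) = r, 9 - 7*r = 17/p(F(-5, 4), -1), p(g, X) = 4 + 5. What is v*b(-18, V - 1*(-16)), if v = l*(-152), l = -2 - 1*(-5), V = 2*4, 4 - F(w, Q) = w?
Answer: -9728/21 ≈ -463.24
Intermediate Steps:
F(w, Q) = 4 - w
V = 8
p(g, X) = 9
l = 3 (l = -2 + 5 = 3)
r = 64/63 (r = 9/7 - 17/(7*9) = 9/7 - ⅐*17/9 = 9/7 - 17/63 = 64/63 ≈ 1.0159)
v = -456 (v = 3*(-152) = -456)
b(A, R) = 64/63
v*b(-18, V - 1*(-16)) = -456*64/63 = -9728/21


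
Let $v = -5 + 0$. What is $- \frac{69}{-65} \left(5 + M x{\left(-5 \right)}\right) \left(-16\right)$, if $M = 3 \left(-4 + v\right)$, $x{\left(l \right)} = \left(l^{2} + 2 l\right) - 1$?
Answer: $\frac{411792}{65} \approx 6335.3$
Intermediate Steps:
$v = -5$
$x{\left(l \right)} = -1 + l^{2} + 2 l$
$M = -27$ ($M = 3 \left(-4 - 5\right) = 3 \left(-9\right) = -27$)
$- \frac{69}{-65} \left(5 + M x{\left(-5 \right)}\right) \left(-16\right) = - \frac{69}{-65} \left(5 - 27 \left(-1 + \left(-5\right)^{2} + 2 \left(-5\right)\right)\right) \left(-16\right) = \left(-69\right) \left(- \frac{1}{65}\right) \left(5 - 27 \left(-1 + 25 - 10\right)\right) \left(-16\right) = \frac{69 \left(5 - 378\right)}{65} \left(-16\right) = \frac{69}{65} \left(-373\right) \left(-16\right) = \left(- \frac{25737}{65}\right) \left(-16\right) = \frac{411792}{65}$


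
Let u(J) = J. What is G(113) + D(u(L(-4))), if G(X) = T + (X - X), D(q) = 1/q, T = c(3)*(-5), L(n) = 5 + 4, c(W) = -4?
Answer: 181/9 ≈ 20.111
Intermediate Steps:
L(n) = 9
T = 20 (T = -4*(-5) = 20)
G(X) = 20 (G(X) = 20 + (X - X) = 20 + 0 = 20)
G(113) + D(u(L(-4))) = 20 + 1/9 = 181/9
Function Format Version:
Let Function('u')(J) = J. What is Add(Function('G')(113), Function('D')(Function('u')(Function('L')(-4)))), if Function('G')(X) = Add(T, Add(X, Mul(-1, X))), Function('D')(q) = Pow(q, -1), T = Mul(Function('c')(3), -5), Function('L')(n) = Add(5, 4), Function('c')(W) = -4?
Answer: Rational(181, 9) ≈ 20.111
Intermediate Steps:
Function('L')(n) = 9
T = 20 (T = Mul(-4, -5) = 20)
Function('G')(X) = 20 (Function('G')(X) = Add(20, Add(X, Mul(-1, X))) = Add(20, 0) = 20)
Add(Function('G')(113), Function('D')(Function('u')(Function('L')(-4)))) = Add(20, Pow(9, -1)) = Add(20, Rational(1, 9)) = Rational(181, 9)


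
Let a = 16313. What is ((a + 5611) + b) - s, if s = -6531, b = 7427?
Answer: 35882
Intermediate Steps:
((a + 5611) + b) - s = ((16313 + 5611) + 7427) - 1*(-6531) = (21924 + 7427) + 6531 = 29351 + 6531 = 35882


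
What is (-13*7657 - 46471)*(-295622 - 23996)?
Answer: 46668063416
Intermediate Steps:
(-13*7657 - 46471)*(-295622 - 23996) = (-99541 - 46471)*(-319618) = -146012*(-319618) = 46668063416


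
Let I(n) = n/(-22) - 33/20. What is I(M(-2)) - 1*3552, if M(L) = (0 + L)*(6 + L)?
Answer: -781723/220 ≈ -3553.3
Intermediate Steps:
M(L) = L*(6 + L)
I(n) = -33/20 - n/22 (I(n) = n*(-1/22) - 33*1/20 = -n/22 - 33/20 = -33/20 - n/22)
I(M(-2)) - 1*3552 = (-33/20 - (-1)*(6 - 2)/11) - 1*3552 = (-33/20 - (-1)*4/11) - 3552 = (-33/20 - 1/22*(-8)) - 3552 = (-33/20 + 4/11) - 3552 = -283/220 - 3552 = -781723/220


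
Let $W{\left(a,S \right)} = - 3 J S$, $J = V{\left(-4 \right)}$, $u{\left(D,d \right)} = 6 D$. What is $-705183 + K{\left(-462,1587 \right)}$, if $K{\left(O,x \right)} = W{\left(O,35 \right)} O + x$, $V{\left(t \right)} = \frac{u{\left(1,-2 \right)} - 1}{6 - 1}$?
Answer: $-655086$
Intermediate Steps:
$V{\left(t \right)} = 1$ ($V{\left(t \right)} = \frac{6 \cdot 1 - 1}{6 - 1} = \frac{6 - 1}{5} = 5 \cdot \frac{1}{5} = 1$)
$J = 1$
$W{\left(a,S \right)} = - 3 S$ ($W{\left(a,S \right)} = \left(-3\right) 1 S = - 3 S$)
$K{\left(O,x \right)} = x - 105 O$ ($K{\left(O,x \right)} = \left(-3\right) 35 O + x = - 105 O + x = x - 105 O$)
$-705183 + K{\left(-462,1587 \right)} = -705183 + \left(1587 - -48510\right) = -705183 + \left(1587 + 48510\right) = -705183 + 50097 = -655086$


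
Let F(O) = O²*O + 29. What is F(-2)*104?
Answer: 2184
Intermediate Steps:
F(O) = 29 + O³ (F(O) = O³ + 29 = 29 + O³)
F(-2)*104 = (29 + (-2)³)*104 = (29 - 8)*104 = 21*104 = 2184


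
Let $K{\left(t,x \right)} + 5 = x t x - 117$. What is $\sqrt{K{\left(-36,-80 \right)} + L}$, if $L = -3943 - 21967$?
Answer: $4 i \sqrt{16027} \approx 506.39 i$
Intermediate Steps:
$L = -25910$
$K{\left(t,x \right)} = -122 + t x^{2}$ ($K{\left(t,x \right)} = -5 + \left(x t x - 117\right) = -5 + \left(t x x - 117\right) = -5 + \left(t x^{2} - 117\right) = -5 + \left(-117 + t x^{2}\right) = -122 + t x^{2}$)
$\sqrt{K{\left(-36,-80 \right)} + L} = \sqrt{\left(-122 - 36 \left(-80\right)^{2}\right) - 25910} = \sqrt{\left(-122 - 230400\right) - 25910} = \sqrt{-230522 - 25910} = \sqrt{-256432} = 4 i \sqrt{16027}$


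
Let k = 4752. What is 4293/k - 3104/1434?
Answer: -159149/126192 ≈ -1.2612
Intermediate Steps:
4293/k - 3104/1434 = 4293/4752 - 3104/1434 = 4293*(1/4752) - 3104*1/1434 = 159/176 - 1552/717 = -159149/126192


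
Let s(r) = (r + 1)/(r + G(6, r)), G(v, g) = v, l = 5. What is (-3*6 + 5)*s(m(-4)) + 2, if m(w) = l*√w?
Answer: -553/68 - 325*I/68 ≈ -8.1324 - 4.7794*I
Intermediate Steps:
m(w) = 5*√w
s(r) = (1 + r)/(6 + r) (s(r) = (r + 1)/(r + 6) = (1 + r)/(6 + r))
(-3*6 + 5)*s(m(-4)) + 2 = (-3*6 + 5)*((1 + 5*√(-4))/(6 + 5*√(-4))) + 2 = (-18 + 5)*((1 + 5*(2*I))/(6 + 5*(2*I))) + 2 = -13*(1 + 10*I)/(6 + 10*I) + 2 = -13*(6 - 10*I)/136*(1 + 10*I) + 2 = -13*(1 + 10*I)*(6 - 10*I)/136 + 2 = 2 - 13*(1 + 10*I)*(6 - 10*I)/136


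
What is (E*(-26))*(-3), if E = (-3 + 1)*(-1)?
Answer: 156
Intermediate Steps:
E = 2 (E = -2*(-1) = 2)
(E*(-26))*(-3) = (2*(-26))*(-3) = -52*(-3) = 156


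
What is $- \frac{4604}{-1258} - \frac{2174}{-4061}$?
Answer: $\frac{10715868}{2554369} \approx 4.1951$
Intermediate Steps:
$- \frac{4604}{-1258} - \frac{2174}{-4061} = \left(-4604\right) \left(- \frac{1}{1258}\right) - - \frac{2174}{4061} = \frac{2302}{629} + \frac{2174}{4061} = \frac{10715868}{2554369}$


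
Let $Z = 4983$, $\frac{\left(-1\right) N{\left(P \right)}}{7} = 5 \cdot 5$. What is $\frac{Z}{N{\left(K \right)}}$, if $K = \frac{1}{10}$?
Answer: $- \frac{4983}{175} \approx -28.474$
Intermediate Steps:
$K = \frac{1}{10} \approx 0.1$
$N{\left(P \right)} = -175$ ($N{\left(P \right)} = - 7 \cdot 5 \cdot 5 = \left(-7\right) 25 = -175$)
$\frac{Z}{N{\left(K \right)}} = \frac{4983}{-175} = 4983 \left(- \frac{1}{175}\right) = - \frac{4983}{175}$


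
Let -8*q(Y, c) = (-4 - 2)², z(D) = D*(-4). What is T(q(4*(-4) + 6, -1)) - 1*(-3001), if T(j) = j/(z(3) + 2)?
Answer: 60029/20 ≈ 3001.4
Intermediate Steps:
z(D) = -4*D
q(Y, c) = -9/2 (q(Y, c) = -(-4 - 2)²/8 = -⅛*(-6)² = -⅛*36 = -9/2)
T(j) = -j/10 (T(j) = j/(-4*3 + 2) = j/(-12 + 2) = j/(-10) = -j/10)
T(q(4*(-4) + 6, -1)) - 1*(-3001) = -⅒*(-9/2) - 1*(-3001) = 9/20 + 3001 = 60029/20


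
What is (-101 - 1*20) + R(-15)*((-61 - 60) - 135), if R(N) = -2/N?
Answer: -2327/15 ≈ -155.13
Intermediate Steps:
(-101 - 1*20) + R(-15)*((-61 - 60) - 135) = (-101 - 1*20) + (-2/(-15))*((-61 - 60) - 135) = (-101 - 20) + (-2*(-1/15))*(-121 - 135) = -121 + (2/15)*(-256) = -121 - 512/15 = -2327/15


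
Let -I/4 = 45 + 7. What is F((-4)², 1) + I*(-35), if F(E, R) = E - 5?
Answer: 7291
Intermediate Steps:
F(E, R) = -5 + E
I = -208 (I = -4*(45 + 7) = -4*52 = -208)
F((-4)², 1) + I*(-35) = (-5 + (-4)²) - 208*(-35) = (-5 + 16) + 7280 = 11 + 7280 = 7291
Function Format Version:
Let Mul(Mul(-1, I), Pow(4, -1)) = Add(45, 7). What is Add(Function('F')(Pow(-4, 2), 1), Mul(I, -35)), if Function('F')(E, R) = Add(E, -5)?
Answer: 7291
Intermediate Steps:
Function('F')(E, R) = Add(-5, E)
I = -208 (I = Mul(-4, Add(45, 7)) = Mul(-4, 52) = -208)
Add(Function('F')(Pow(-4, 2), 1), Mul(I, -35)) = Add(Add(-5, Pow(-4, 2)), Mul(-208, -35)) = Add(Add(-5, 16), 7280) = Add(11, 7280) = 7291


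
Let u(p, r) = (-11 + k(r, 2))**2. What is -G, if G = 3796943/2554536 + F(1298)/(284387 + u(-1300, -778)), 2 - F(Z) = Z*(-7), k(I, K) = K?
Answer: -275831101123/181670936712 ≈ -1.5183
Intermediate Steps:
u(p, r) = 81 (u(p, r) = (-11 + 2)**2 = (-9)**2 = 81)
F(Z) = 2 + 7*Z (F(Z) = 2 - Z*(-7) = 2 - (-7)*Z = 2 + 7*Z)
G = 275831101123/181670936712 (G = 3796943/2554536 + (2 + 7*1298)/(284387 + 81) = 3796943*(1/2554536) + (2 + 9086)/284468 = 3796943/2554536 + 9088*(1/284468) = 3796943/2554536 + 2272/71117 = 275831101123/181670936712 ≈ 1.5183)
-G = -1*275831101123/181670936712 = -275831101123/181670936712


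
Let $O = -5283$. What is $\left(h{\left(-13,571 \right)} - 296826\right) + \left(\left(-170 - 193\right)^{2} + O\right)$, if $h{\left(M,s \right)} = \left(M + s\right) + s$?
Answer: $-169211$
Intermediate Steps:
$h{\left(M,s \right)} = M + 2 s$
$\left(h{\left(-13,571 \right)} - 296826\right) + \left(\left(-170 - 193\right)^{2} + O\right) = \left(\left(-13 + 2 \cdot 571\right) - 296826\right) - \left(5283 - \left(-170 - 193\right)^{2}\right) = \left(\left(-13 + 1142\right) - 296826\right) - \left(5283 - \left(-363\right)^{2}\right) = \left(1129 - 296826\right) + \left(131769 - 5283\right) = -295697 + 126486 = -169211$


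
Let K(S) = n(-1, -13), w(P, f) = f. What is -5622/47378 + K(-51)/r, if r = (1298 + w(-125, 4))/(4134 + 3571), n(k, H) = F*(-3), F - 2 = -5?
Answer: 546351261/10281026 ≈ 53.142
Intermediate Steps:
F = -3 (F = 2 - 5 = -3)
n(k, H) = 9 (n(k, H) = -3*(-3) = 9)
K(S) = 9
r = 1302/7705 (r = (1298 + 4)/(4134 + 3571) = 1302/7705 ≈ 0.16898)
-5622/47378 + K(-51)/r = -5622/47378 + 9/(1302/7705) = -5622*1/47378 + 9*(7705/1302) = -2811/23689 + 23115/434 = 546351261/10281026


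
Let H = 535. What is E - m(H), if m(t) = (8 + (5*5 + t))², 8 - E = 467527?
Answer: -790143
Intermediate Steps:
E = -467519 (E = 8 - 1*467527 = 8 - 467527 = -467519)
m(t) = (33 + t)² (m(t) = (8 + (25 + t))² = (33 + t)²)
E - m(H) = -467519 - (33 + 535)² = -467519 - 1*568² = -467519 - 1*322624 = -467519 - 322624 = -790143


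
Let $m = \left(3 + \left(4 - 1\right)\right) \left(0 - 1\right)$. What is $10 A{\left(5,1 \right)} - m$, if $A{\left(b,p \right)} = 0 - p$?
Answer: $-4$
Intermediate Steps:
$A{\left(b,p \right)} = - p$
$m = -6$ ($m = \left(3 + \left(4 - 1\right)\right) \left(-1\right) = \left(3 + 3\right) \left(-1\right) = 6 \left(-1\right) = -6$)
$10 A{\left(5,1 \right)} - m = 10 \left(\left(-1\right) 1\right) - -6 = 10 \left(-1\right) + 6 = -10 + 6 = -4$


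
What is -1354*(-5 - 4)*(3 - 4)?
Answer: -12186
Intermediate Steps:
-1354*(-5 - 4)*(3 - 4) = -(-12186)*(-1) = -1354*9 = -12186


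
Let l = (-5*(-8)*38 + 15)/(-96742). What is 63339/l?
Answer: -6127541538/1535 ≈ -3.9919e+6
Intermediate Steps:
l = -1535/96742 (l = (40*38 + 15)*(-1/96742) = (1520 + 15)*(-1/96742) = 1535*(-1/96742) = -1535/96742 ≈ -0.015867)
63339/l = 63339/(-1535/96742) = 63339*(-96742/1535) = -6127541538/1535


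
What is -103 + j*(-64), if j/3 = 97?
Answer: -18727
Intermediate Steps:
j = 291 (j = 3*97 = 291)
-103 + j*(-64) = -103 + 291*(-64) = -103 - 18624 = -18727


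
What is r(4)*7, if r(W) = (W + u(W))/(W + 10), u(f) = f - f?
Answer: 2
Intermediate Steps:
u(f) = 0
r(W) = W/(10 + W) (r(W) = (W + 0)/(W + 10) = W/(10 + W))
r(4)*7 = (4/(10 + 4))*7 = (4/14)*7 = (4*(1/14))*7 = (2/7)*7 = 2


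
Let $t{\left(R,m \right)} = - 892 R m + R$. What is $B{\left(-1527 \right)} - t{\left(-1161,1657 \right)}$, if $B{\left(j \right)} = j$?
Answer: $-1716009450$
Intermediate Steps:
$t{\left(R,m \right)} = R - 892 R m$ ($t{\left(R,m \right)} = - 892 R m + R = R - 892 R m$)
$B{\left(-1527 \right)} - t{\left(-1161,1657 \right)} = -1527 - - 1161 \left(1 - 1478044\right) = -1527 - \left(-1161\right) \left(-1478043\right) = -1527 - 1716007923 = -1716009450$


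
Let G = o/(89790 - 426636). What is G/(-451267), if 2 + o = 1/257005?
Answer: -514009/39066683395093410 ≈ -1.3157e-11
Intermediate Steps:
o = -514009/257005 (o = -2 + 1/257005 = -514009/257005 ≈ -2.0000)
G = 514009/86571106230 (G = -514009/(257005*(89790 - 426636)) = -514009/257005/(-336846) = -514009/257005*(-1/336846) = 514009/86571106230 ≈ 5.9374e-6)
G/(-451267) = (514009/86571106230)/(-451267) = (514009/86571106230)*(-1/451267) = -514009/39066683395093410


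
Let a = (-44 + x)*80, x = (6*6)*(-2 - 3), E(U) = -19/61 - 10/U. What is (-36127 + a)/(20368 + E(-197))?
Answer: -92783257/34965589 ≈ -2.6536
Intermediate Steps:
E(U) = -19/61 - 10/U (E(U) = -19*1/61 - 10/U = -19/61 - 10/U)
x = -180 (x = 36*(-5) = -180)
a = -17920 (a = (-44 - 180)*80 = -224*80 = -17920)
(-36127 + a)/(20368 + E(-197)) = (-36127 - 17920)/(20368 + (-19/61 - 10/(-197))) = -54047/(20368 + (-19/61 - 10*(-1/197))) = -54047/(20368 + (-19/61 + 10/197)) = -54047/(20368 - 3133/12017) = -54047/244759123/12017 = -54047*12017/244759123 = -92783257/34965589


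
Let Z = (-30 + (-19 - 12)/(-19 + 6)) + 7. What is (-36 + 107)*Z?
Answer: -19028/13 ≈ -1463.7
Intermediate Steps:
Z = -268/13 (Z = (-30 - 31/(-13)) + 7 = (-30 - 31*(-1/13)) + 7 = (-30 + 31/13) + 7 = -359/13 + 7 = -268/13 ≈ -20.615)
(-36 + 107)*Z = (-36 + 107)*(-268/13) = 71*(-268/13) = -19028/13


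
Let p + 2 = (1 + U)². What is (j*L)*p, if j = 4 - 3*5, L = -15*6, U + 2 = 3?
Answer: 1980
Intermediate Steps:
U = 1 (U = -2 + 3 = 1)
L = -90
j = -11 (j = 4 - 15 = -11)
p = 2 (p = -2 + (1 + 1)² = -2 + 2² = -2 + 4 = 2)
(j*L)*p = -11*(-90)*2 = 990*2 = 1980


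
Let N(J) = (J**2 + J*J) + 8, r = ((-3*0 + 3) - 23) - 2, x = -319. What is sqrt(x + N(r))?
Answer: 3*sqrt(73) ≈ 25.632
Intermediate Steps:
r = -22 (r = ((0 + 3) - 23) - 2 = (3 - 23) - 2 = -20 - 2 = -22)
N(J) = 8 + 2*J**2 (N(J) = (J**2 + J**2) + 8 = 2*J**2 + 8 = 8 + 2*J**2)
sqrt(x + N(r)) = sqrt(-319 + (8 + 2*(-22)**2)) = sqrt(-319 + (8 + 2*484)) = sqrt(-319 + (8 + 968)) = sqrt(-319 + 976) = sqrt(657) = 3*sqrt(73)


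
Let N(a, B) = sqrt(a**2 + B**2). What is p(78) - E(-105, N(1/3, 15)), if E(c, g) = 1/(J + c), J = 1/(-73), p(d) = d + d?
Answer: 1195969/7666 ≈ 156.01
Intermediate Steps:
p(d) = 2*d
J = -1/73 ≈ -0.013699
N(a, B) = sqrt(B**2 + a**2)
E(c, g) = 1/(-1/73 + c)
p(78) - E(-105, N(1/3, 15)) = 2*78 - 73/(-1 + 73*(-105)) = 156 - 73/(-1 - 7665) = 156 - 73/(-7666) = 156 - 73*(-1)/7666 = 156 - 1*(-73/7666) = 156 + 73/7666 = 1195969/7666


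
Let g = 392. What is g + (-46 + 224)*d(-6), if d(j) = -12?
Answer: -1744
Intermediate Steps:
g + (-46 + 224)*d(-6) = 392 + (-46 + 224)*(-12) = 392 + 178*(-12) = 392 - 2136 = -1744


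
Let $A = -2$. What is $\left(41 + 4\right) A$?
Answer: $-90$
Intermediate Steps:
$\left(41 + 4\right) A = \left(41 + 4\right) \left(-2\right) = 45 \left(-2\right) = -90$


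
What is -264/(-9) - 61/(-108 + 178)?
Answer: 5977/210 ≈ 28.462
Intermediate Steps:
-264/(-9) - 61/(-108 + 178) = -264*(-1/9) - 61/70 = 88/3 - 61*1/70 = 88/3 - 61/70 = 5977/210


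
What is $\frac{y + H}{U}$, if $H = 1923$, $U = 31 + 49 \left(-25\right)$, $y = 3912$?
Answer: $- \frac{1945}{398} \approx -4.8869$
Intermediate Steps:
$U = -1194$ ($U = 31 - 1225 = -1194$)
$\frac{y + H}{U} = \frac{3912 + 1923}{-1194} = 5835 \left(- \frac{1}{1194}\right) = - \frac{1945}{398}$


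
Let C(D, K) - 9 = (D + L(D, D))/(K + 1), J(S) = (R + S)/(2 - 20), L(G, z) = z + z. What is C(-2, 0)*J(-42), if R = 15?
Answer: 9/2 ≈ 4.5000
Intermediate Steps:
L(G, z) = 2*z
J(S) = -⅚ - S/18 (J(S) = (15 + S)/(2 - 20) = (15 + S)/(-18) = (15 + S)*(-1/18) = -⅚ - S/18)
C(D, K) = 9 + 3*D/(1 + K) (C(D, K) = 9 + (D + 2*D)/(K + 1) = 9 + (3*D)/(1 + K) = 9 + 3*D/(1 + K))
C(-2, 0)*J(-42) = (3*(3 - 2 + 3*0)/(1 + 0))*(-⅚ - 1/18*(-42)) = (3*(3 - 2 + 0)/1)*(-⅚ + 7/3) = (3*1*1)*(3/2) = 3*(3/2) = 9/2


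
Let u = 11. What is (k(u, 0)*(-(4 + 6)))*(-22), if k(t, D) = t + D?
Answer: 2420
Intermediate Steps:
k(t, D) = D + t
(k(u, 0)*(-(4 + 6)))*(-22) = ((0 + 11)*(-(4 + 6)))*(-22) = (11*(-1*10))*(-22) = (11*(-10))*(-22) = -110*(-22) = 2420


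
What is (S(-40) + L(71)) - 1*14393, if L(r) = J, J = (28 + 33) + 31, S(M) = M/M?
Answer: -14300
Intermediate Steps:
S(M) = 1
J = 92 (J = 61 + 31 = 92)
L(r) = 92
(S(-40) + L(71)) - 1*14393 = (1 + 92) - 1*14393 = 93 - 14393 = -14300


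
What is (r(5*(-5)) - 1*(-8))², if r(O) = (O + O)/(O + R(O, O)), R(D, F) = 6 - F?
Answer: ⅑ ≈ 0.11111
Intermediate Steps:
r(O) = O/3 (r(O) = (O + O)/(O + (6 - O)) = (2*O)/6 = (2*O)*(⅙) = O/3)
(r(5*(-5)) - 1*(-8))² = ((5*(-5))/3 - 1*(-8))² = ((⅓)*(-25) + 8)² = (-25/3 + 8)² = (-⅓)² = ⅑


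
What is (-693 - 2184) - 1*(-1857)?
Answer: -1020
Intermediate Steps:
(-693 - 2184) - 1*(-1857) = -2877 + 1857 = -1020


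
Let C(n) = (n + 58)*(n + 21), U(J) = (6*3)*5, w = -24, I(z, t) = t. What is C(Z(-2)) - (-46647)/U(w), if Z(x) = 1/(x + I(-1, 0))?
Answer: 33941/20 ≈ 1697.1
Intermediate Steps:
U(J) = 90 (U(J) = 18*5 = 90)
Z(x) = 1/x (Z(x) = 1/(x + 0) = 1/x)
C(n) = (21 + n)*(58 + n) (C(n) = (58 + n)*(21 + n) = (21 + n)*(58 + n))
C(Z(-2)) - (-46647)/U(w) = (1218 + (1/(-2))² + 79/(-2)) - (-46647)/90 = (1218 + (-½)² + 79*(-½)) - (-46647)/90 = (1218 + ¼ - 79/2) - 1*(-5183/10) = 4715/4 + 5183/10 = 33941/20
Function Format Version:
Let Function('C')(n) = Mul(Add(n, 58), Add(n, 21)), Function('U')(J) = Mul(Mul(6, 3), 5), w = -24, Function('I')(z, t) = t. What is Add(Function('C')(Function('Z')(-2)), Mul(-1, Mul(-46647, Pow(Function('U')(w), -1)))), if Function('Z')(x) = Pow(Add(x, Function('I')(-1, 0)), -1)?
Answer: Rational(33941, 20) ≈ 1697.1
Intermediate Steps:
Function('U')(J) = 90 (Function('U')(J) = Mul(18, 5) = 90)
Function('Z')(x) = Pow(x, -1) (Function('Z')(x) = Pow(Add(x, 0), -1) = Pow(x, -1))
Function('C')(n) = Mul(Add(21, n), Add(58, n)) (Function('C')(n) = Mul(Add(58, n), Add(21, n)) = Mul(Add(21, n), Add(58, n)))
Add(Function('C')(Function('Z')(-2)), Mul(-1, Mul(-46647, Pow(Function('U')(w), -1)))) = Add(Add(1218, Pow(Pow(-2, -1), 2), Mul(79, Pow(-2, -1))), Mul(-1, Mul(-46647, Pow(90, -1)))) = Add(Add(1218, Pow(Rational(-1, 2), 2), Mul(79, Rational(-1, 2))), Mul(-1, Mul(-46647, Rational(1, 90)))) = Add(Add(1218, Rational(1, 4), Rational(-79, 2)), Mul(-1, Rational(-5183, 10))) = Add(Rational(4715, 4), Rational(5183, 10)) = Rational(33941, 20)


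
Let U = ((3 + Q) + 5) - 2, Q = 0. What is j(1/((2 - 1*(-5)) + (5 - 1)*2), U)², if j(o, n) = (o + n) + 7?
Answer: 38416/225 ≈ 170.74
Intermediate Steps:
U = 6 (U = ((3 + 0) + 5) - 2 = (3 + 5) - 2 = 8 - 2 = 6)
j(o, n) = 7 + n + o (j(o, n) = (n + o) + 7 = 7 + n + o)
j(1/((2 - 1*(-5)) + (5 - 1)*2), U)² = (7 + 6 + 1/((2 - 1*(-5)) + (5 - 1)*2))² = (7 + 6 + 1/((2 + 5) + 4*2))² = (7 + 6 + 1/(7 + 8))² = (7 + 6 + 1/15)² = (196/15)² = 38416/225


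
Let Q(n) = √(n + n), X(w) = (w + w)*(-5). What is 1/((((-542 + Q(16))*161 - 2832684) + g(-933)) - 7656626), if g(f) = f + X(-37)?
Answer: -10577135/111875783978753 - 644*√2/111875783978753 ≈ -9.4552e-8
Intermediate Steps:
X(w) = -10*w (X(w) = (2*w)*(-5) = -10*w)
Q(n) = √2*√n (Q(n) = √(2*n) = √2*√n)
g(f) = 370 + f (g(f) = f - 10*(-37) = f + 370 = 370 + f)
1/((((-542 + Q(16))*161 - 2832684) + g(-933)) - 7656626) = 1/((((-542 + √2*√16)*161 - 2832684) + (370 - 933)) - 7656626) = 1/((((-542 + √2*4)*161 - 2832684) - 563) - 7656626) = 1/((((-542 + 4*√2)*161 - 2832684) - 563) - 7656626) = 1/((((-87262 + 644*√2) - 2832684) - 563) - 7656626) = 1/(((-2919946 + 644*√2) - 563) - 7656626) = 1/((-2920509 + 644*√2) - 7656626) = 1/(-10577135 + 644*√2)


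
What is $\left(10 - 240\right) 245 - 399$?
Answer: $-56749$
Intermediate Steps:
$\left(10 - 240\right) 245 - 399 = \left(-230\right) 245 - 399 = -56350 - 399 = -56749$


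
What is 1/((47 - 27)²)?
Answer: 1/400 ≈ 0.0025000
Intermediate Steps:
1/((47 - 27)²) = 1/(20²) = 1/400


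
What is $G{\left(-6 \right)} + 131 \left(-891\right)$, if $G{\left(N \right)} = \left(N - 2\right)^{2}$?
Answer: $-116657$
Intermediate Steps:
$G{\left(N \right)} = \left(-2 + N\right)^{2}$ ($G{\left(N \right)} = \left(N - 2\right)^{2} = \left(-2 + N\right)^{2}$)
$G{\left(-6 \right)} + 131 \left(-891\right) = \left(-2 - 6\right)^{2} + 131 \left(-891\right) = \left(-8\right)^{2} - 116721 = 64 - 116721 = -116657$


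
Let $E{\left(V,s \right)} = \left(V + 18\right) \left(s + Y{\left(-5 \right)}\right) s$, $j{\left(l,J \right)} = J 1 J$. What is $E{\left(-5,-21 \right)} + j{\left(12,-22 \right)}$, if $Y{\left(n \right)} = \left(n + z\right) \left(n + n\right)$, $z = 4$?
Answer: $3487$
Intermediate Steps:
$Y{\left(n \right)} = 2 n \left(4 + n\right)$ ($Y{\left(n \right)} = \left(n + 4\right) \left(n + n\right) = \left(4 + n\right) 2 n = 2 n \left(4 + n\right)$)
$j{\left(l,J \right)} = J^{2}$ ($j{\left(l,J \right)} = J J = J^{2}$)
$E{\left(V,s \right)} = s \left(10 + s\right) \left(18 + V\right)$ ($E{\left(V,s \right)} = \left(V + 18\right) \left(s + 2 \left(-5\right) \left(4 - 5\right)\right) s = \left(18 + V\right) \left(s + 2 \left(-5\right) \left(-1\right)\right) s = \left(18 + V\right) \left(s + 10\right) s = \left(18 + V\right) \left(10 + s\right) s = \left(10 + s\right) \left(18 + V\right) s = s \left(10 + s\right) \left(18 + V\right)$)
$E{\left(-5,-21 \right)} + j{\left(12,-22 \right)} = - 21 \left(180 + 10 \left(-5\right) + 18 \left(-21\right) - -105\right) + \left(-22\right)^{2} = - 21 \left(180 - 50 - 378 + 105\right) + 484 = \left(-21\right) \left(-143\right) + 484 = 3003 + 484 = 3487$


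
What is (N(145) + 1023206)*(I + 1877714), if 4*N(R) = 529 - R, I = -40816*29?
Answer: 710222753100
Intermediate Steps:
I = -1183664
N(R) = 529/4 - R/4 (N(R) = (529 - R)/4 = 529/4 - R/4)
(N(145) + 1023206)*(I + 1877714) = ((529/4 - 1/4*145) + 1023206)*(-1183664 + 1877714) = ((529/4 - 145/4) + 1023206)*694050 = (96 + 1023206)*694050 = 1023302*694050 = 710222753100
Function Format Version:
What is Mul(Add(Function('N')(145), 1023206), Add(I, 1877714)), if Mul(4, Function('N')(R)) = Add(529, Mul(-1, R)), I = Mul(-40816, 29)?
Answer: 710222753100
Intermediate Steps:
I = -1183664
Function('N')(R) = Add(Rational(529, 4), Mul(Rational(-1, 4), R)) (Function('N')(R) = Mul(Rational(1, 4), Add(529, Mul(-1, R))) = Add(Rational(529, 4), Mul(Rational(-1, 4), R)))
Mul(Add(Function('N')(145), 1023206), Add(I, 1877714)) = Mul(Add(Add(Rational(529, 4), Mul(Rational(-1, 4), 145)), 1023206), Add(-1183664, 1877714)) = Mul(Add(Add(Rational(529, 4), Rational(-145, 4)), 1023206), 694050) = Mul(Add(96, 1023206), 694050) = Mul(1023302, 694050) = 710222753100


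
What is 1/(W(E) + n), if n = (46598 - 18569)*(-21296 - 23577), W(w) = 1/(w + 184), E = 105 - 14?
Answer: -275/345879962174 ≈ -7.9507e-10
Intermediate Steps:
E = 91
W(w) = 1/(184 + w)
n = -1257745317 (n = 28029*(-44873) = -1257745317)
1/(W(E) + n) = 1/(1/(184 + 91) - 1257745317) = 1/(1/275 - 1257745317) = 1/(-345879962174/275) = -275/345879962174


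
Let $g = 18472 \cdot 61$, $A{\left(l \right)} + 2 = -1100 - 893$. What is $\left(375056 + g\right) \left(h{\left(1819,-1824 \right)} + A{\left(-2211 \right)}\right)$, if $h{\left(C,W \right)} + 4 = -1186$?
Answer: $-4783385880$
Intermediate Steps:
$A{\left(l \right)} = -1995$ ($A{\left(l \right)} = -2 - 1993 = -1995$)
$h{\left(C,W \right)} = -1190$ ($h{\left(C,W \right)} = -4 - 1186 = -1190$)
$g = 1126792$
$\left(375056 + g\right) \left(h{\left(1819,-1824 \right)} + A{\left(-2211 \right)}\right) = \left(375056 + 1126792\right) \left(-1190 - 1995\right) = 1501848 \left(-3185\right) = -4783385880$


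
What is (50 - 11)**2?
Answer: 1521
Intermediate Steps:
(50 - 11)**2 = 39**2 = 1521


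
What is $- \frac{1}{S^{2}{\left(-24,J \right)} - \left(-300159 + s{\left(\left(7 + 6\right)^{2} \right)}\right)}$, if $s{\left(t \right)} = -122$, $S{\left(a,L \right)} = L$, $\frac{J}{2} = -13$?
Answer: $- \frac{1}{300957} \approx -3.3227 \cdot 10^{-6}$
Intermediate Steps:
$J = -26$ ($J = 2 \left(-13\right) = -26$)
$- \frac{1}{S^{2}{\left(-24,J \right)} - \left(-300159 + s{\left(\left(7 + 6\right)^{2} \right)}\right)} = - \frac{1}{\left(-26\right)^{2} + \left(300159 - -122\right)} = - \frac{1}{676 + \left(300159 + 122\right)} = - \frac{1}{676 + 300281} = - \frac{1}{300957}$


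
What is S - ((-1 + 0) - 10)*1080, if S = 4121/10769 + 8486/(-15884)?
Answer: 92368411305/7775218 ≈ 11880.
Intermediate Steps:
S = -1178535/7775218 (S = 4121*(1/10769) + 8486*(-1/15884) = 4121/10769 - 4243/7942 = -1178535/7775218 ≈ -0.15158)
S - ((-1 + 0) - 10)*1080 = -1178535/7775218 - ((-1 + 0) - 10)*1080 = -1178535/7775218 - (-1 - 10)*1080 = -1178535/7775218 - (-11)*1080 = -1178535/7775218 - 1*(-11880) = -1178535/7775218 + 11880 = 92368411305/7775218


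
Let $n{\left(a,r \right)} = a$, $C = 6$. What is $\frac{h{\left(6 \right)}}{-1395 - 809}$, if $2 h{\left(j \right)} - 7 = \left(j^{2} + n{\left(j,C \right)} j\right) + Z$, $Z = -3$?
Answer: $- \frac{1}{58} \approx -0.017241$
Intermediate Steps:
$h{\left(j \right)} = 2 + j^{2}$ ($h{\left(j \right)} = \frac{7}{2} + \frac{\left(j^{2} + j j\right) - 3}{2} = \frac{7}{2} + \frac{\left(j^{2} + j^{2}\right) - 3}{2} = \frac{7}{2} + \frac{2 j^{2} - 3}{2} = \frac{7}{2} + \frac{-3 + 2 j^{2}}{2} = \frac{7}{2} + \left(- \frac{3}{2} + j^{2}\right) = 2 + j^{2}$)
$\frac{h{\left(6 \right)}}{-1395 - 809} = \frac{2 + 6^{2}}{-1395 - 809} = \frac{2 + 36}{-2204} = \left(- \frac{1}{2204}\right) 38 = - \frac{1}{58}$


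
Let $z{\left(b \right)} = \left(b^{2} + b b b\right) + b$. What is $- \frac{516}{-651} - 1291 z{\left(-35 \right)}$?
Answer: $\frac{11677927867}{217} \approx 5.3815 \cdot 10^{7}$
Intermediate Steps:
$z{\left(b \right)} = b + b^{2} + b^{3}$ ($z{\left(b \right)} = \left(b^{2} + b^{2} b\right) + b = \left(b^{2} + b^{3}\right) + b = b + b^{2} + b^{3}$)
$- \frac{516}{-651} - 1291 z{\left(-35 \right)} = - \frac{516}{-651} - 1291 \left(- 35 \left(1 - 35 + \left(-35\right)^{2}\right)\right) = \left(-516\right) \left(- \frac{1}{651}\right) - 1291 \left(- 35 \left(1 - 35 + 1225\right)\right) = \frac{172}{217} - 1291 \left(\left(-35\right) 1191\right) = \frac{172}{217} - -53815335 = \frac{172}{217} + 53815335 = \frac{11677927867}{217}$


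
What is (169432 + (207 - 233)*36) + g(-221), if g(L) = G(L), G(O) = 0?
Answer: 168496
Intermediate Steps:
g(L) = 0
(169432 + (207 - 233)*36) + g(-221) = (169432 + (207 - 233)*36) + 0 = (169432 - 26*36) + 0 = (169432 - 936) + 0 = 168496 + 0 = 168496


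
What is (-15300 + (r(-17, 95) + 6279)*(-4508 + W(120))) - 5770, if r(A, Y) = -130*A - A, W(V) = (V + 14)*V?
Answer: 98410362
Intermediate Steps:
W(V) = V*(14 + V) (W(V) = (14 + V)*V = V*(14 + V))
r(A, Y) = -131*A
(-15300 + (r(-17, 95) + 6279)*(-4508 + W(120))) - 5770 = (-15300 + (-131*(-17) + 6279)*(-4508 + 120*(14 + 120))) - 5770 = (-15300 + (2227 + 6279)*(-4508 + 120*134)) - 5770 = (-15300 + 8506*(-4508 + 16080)) - 5770 = (-15300 + 8506*11572) - 5770 = (-15300 + 98431432) - 5770 = 98416132 - 5770 = 98410362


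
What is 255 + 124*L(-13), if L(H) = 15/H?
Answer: 1455/13 ≈ 111.92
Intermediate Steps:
255 + 124*L(-13) = 255 + 124*(15/(-13)) = 255 + 124*(15*(-1/13)) = 255 + 124*(-15/13) = 255 - 1860/13 = 1455/13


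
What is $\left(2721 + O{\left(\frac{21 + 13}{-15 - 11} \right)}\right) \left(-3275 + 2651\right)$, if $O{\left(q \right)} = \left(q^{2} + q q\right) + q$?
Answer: $- \frac{22089888}{13} \approx -1.6992 \cdot 10^{6}$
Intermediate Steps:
$O{\left(q \right)} = q + 2 q^{2}$ ($O{\left(q \right)} = \left(q^{2} + q^{2}\right) + q = 2 q^{2} + q = q + 2 q^{2}$)
$\left(2721 + O{\left(\frac{21 + 13}{-15 - 11} \right)}\right) \left(-3275 + 2651\right) = \left(2721 + \frac{21 + 13}{-15 - 11} \left(1 + 2 \frac{21 + 13}{-15 - 11}\right)\right) \left(-3275 + 2651\right) = \left(2721 + \frac{34}{-26} \left(1 + 2 \frac{34}{-26}\right)\right) \left(-624\right) = \left(2721 + 34 \left(- \frac{1}{26}\right) \left(1 + 2 \cdot 34 \left(- \frac{1}{26}\right)\right)\right) \left(-624\right) = \left(2721 - \frac{17 \left(1 + 2 \left(- \frac{17}{13}\right)\right)}{13}\right) \left(-624\right) = \left(2721 - \frac{17 \left(1 - \frac{34}{13}\right)}{13}\right) \left(-624\right) = \left(2721 - - \frac{357}{169}\right) \left(-624\right) = \left(2721 + \frac{357}{169}\right) \left(-624\right) = \frac{460206}{169} \left(-624\right) = - \frac{22089888}{13}$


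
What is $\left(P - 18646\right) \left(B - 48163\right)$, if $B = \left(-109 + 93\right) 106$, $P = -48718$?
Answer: $3358701676$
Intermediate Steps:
$B = -1696$ ($B = \left(-16\right) 106 = -1696$)
$\left(P - 18646\right) \left(B - 48163\right) = \left(-48718 - 18646\right) \left(-1696 - 48163\right) = \left(-67364\right) \left(-49859\right) = 3358701676$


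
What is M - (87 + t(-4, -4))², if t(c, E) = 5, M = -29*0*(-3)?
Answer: -8464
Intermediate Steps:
M = 0 (M = 0*(-3) = 0)
M - (87 + t(-4, -4))² = 0 - (87 + 5)² = 0 - 1*92² = 0 - 1*8464 = 0 - 8464 = -8464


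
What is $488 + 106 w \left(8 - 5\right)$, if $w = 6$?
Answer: $2396$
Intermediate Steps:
$488 + 106 w \left(8 - 5\right) = 488 + 106 \cdot 6 \left(8 - 5\right) = 488 + 106 \cdot 6 \cdot 3 = 488 + 106 \cdot 18 = 488 + 1908 = 2396$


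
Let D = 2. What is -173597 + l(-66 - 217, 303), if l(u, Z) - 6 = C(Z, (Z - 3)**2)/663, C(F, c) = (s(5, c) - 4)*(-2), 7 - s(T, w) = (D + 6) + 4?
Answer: -38363605/221 ≈ -1.7359e+5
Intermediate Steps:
s(T, w) = -5 (s(T, w) = 7 - ((2 + 6) + 4) = 7 - (8 + 4) = 7 - 1*12 = 7 - 12 = -5)
C(F, c) = 18 (C(F, c) = (-5 - 4)*(-2) = -9*(-2) = 18)
l(u, Z) = 1332/221 (l(u, Z) = 6 + 18/663 = 6 + 18*(1/663) = 6 + 6/221 = 1332/221)
-173597 + l(-66 - 217, 303) = -173597 + 1332/221 = -38363605/221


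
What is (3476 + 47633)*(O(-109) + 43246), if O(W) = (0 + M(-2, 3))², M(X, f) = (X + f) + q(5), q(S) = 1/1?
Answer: 2210464250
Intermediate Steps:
q(S) = 1
M(X, f) = 1 + X + f (M(X, f) = (X + f) + 1 = 1 + X + f)
O(W) = 4 (O(W) = (0 + (1 - 2 + 3))² = (0 + 2)² = 2² = 4)
(3476 + 47633)*(O(-109) + 43246) = (3476 + 47633)*(4 + 43246) = 51109*43250 = 2210464250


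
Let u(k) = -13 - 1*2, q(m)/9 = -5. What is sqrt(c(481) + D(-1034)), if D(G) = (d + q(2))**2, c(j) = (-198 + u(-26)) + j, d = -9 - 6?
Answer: 2*sqrt(967) ≈ 62.193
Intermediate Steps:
q(m) = -45 (q(m) = 9*(-5) = -45)
u(k) = -15 (u(k) = -13 - 2 = -15)
d = -15
c(j) = -213 + j (c(j) = (-198 - 15) + j = -213 + j)
D(G) = 3600 (D(G) = (-15 - 45)**2 = (-60)**2 = 3600)
sqrt(c(481) + D(-1034)) = sqrt((-213 + 481) + 3600) = sqrt(268 + 3600) = sqrt(3868) = 2*sqrt(967)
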